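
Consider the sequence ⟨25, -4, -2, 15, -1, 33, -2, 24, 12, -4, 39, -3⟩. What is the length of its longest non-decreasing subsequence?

Scanning left to right, the best length ending at each element is: 25→1, -4→1, -2→2, 15→3, -1→3, 33→4, -2→3, 24→4, 12→4, -4→2, 39→5, -3→3.
So the longest non-decreasing subsequence has length 5, e.g. -4, -2, 15, 33, 39.

5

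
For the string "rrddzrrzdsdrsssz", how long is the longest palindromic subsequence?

10

One longest palindromic subsequence is rddzrrzddr (positions 2,3,4,5,6,7,8,9,11,12); it reads the same forward and backward, and the interval DP gives dp[1][16] = 10.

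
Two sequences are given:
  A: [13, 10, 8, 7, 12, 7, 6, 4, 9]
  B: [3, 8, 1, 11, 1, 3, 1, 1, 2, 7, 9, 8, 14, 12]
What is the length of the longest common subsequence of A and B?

Backtracking the LCS table gives one alignment: 8 (A3,B2) → 7 (A4,B10) → 12 (A5,B14).
So the longest common subsequence has length 3.

3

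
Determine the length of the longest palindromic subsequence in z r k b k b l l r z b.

7

Using dp[i][j] = 2 + dp[i+1][j−1] if the ends match, else max(dp[i+1][j], dp[i][j−1]):
dp[1][11] = 7. A witness is zrbkbrz at positions 1,2,4,5,6,9,10.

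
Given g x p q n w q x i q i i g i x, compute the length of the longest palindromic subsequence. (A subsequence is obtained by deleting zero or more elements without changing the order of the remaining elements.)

7

Using dp[i][j] = 2 + dp[i+1][j−1] if the ends match, else max(dp[i+1][j], dp[i][j−1]):
dp[1][15] = 7. A witness is gxqwqxg at positions 1,2,4,6,7,8,13.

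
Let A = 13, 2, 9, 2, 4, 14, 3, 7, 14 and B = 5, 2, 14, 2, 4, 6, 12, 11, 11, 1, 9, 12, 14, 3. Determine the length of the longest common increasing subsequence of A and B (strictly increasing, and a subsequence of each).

3

For each value that appears in both, track the longest common increasing run ending there.
The best achievable length is 3; one witness is 2, 4, 14 (A-positions 2,5,6, B-positions 2,5,13).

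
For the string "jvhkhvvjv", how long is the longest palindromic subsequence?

7

One longest palindromic subsequence is jvhkhvj (positions 1,2,3,4,5,7,8); it reads the same forward and backward, and the interval DP gives dp[1][9] = 7.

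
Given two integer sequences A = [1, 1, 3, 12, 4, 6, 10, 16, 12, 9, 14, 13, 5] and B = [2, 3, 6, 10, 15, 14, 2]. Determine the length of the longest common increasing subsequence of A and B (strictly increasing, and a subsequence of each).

4

A longest common strictly increasing subsequence is 3, 6, 10, 14 (length 4); it appears in order in both A and B, and no longer such subsequence exists.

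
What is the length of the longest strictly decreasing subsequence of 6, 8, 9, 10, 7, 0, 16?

Scanning left to right, the best length ending at each element is: 6→1, 8→1, 9→1, 10→1, 7→2, 0→3, 16→1.
So the longest decreasing subsequence has length 3, e.g. 8, 7, 0.

3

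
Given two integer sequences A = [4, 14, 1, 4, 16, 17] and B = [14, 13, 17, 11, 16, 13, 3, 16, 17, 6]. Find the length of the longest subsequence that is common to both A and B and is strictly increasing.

3

For each value that appears in both, track the longest common increasing run ending there.
The best achievable length is 3; one witness is 14, 16, 17 (A-positions 2,5,6, B-positions 1,5,9).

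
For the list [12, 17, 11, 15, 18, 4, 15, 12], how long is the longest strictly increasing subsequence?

Let dp[i] be the longest increasing subsequence ending at position i. Then dp = [1, 2, 1, 2, 3, 1, 2, 2].
The maximum is 3; one witness is 12, 17, 18 at positions 1,2,5.

3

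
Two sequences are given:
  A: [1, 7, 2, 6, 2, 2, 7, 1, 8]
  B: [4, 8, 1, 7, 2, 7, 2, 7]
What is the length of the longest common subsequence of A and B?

5

A longest common subsequence is 1, 7, 2, 2, 7 (length 5); the LCS DP confirms no longer common subsequence exists.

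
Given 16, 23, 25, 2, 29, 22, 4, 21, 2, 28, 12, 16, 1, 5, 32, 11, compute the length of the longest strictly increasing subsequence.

5

Let dp[i] be the longest increasing subsequence ending at position i. Then dp = [1, 2, 3, 1, 4, 2, 2, 3, 1, 4, 3, 4, 1, 3, 5, 4].
The maximum is 5; one witness is 16, 23, 25, 29, 32 at positions 1,2,3,5,15.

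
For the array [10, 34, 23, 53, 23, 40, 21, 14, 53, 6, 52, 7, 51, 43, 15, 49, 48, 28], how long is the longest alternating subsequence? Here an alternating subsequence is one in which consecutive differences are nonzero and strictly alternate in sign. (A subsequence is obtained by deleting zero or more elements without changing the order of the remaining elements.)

15

Track the best alternating length ending on an up-step vs a down-step at each position: up/down = 1/1, 2/1, 2/3, 4/1, 2/5, 6/5, 2/7, 2/7, 8/1, 1/9, 10/9, 10/11, 12/11, 12/13, 12/13, 14/13, 14/15, 14/15.
The maximum over both is 15; one such subsequence is 10, 34, 23, 53, 23, 40, 21, 53, 6, 52, 7, 51, 43, 49, 48.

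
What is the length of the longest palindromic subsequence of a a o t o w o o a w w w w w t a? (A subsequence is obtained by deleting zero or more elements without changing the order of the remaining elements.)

Using dp[i][j] = 2 + dp[i+1][j−1] if the ends match, else max(dp[i+1][j], dp[i][j−1]):
dp[1][16] = 10. A witness is atwwwwwwta at positions 1,4,6,10,11,12,13,14,15,16.

10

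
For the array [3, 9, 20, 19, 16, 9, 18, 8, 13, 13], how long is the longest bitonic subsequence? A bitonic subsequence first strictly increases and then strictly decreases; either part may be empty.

Let inc[i] be the LIS ending at i and dec[i] the longest strictly decreasing subsequence starting at i. inc = [1, 2, 3, 3, 3, 2, 4, 2, 3, 3], dec = [1, 2, 5, 4, 3, 2, 2, 1, 1, 1].
max_i inc[i]+dec[i]−1 = 7, with one witness 3, 9, 20, 19, 16, 9, 8.

7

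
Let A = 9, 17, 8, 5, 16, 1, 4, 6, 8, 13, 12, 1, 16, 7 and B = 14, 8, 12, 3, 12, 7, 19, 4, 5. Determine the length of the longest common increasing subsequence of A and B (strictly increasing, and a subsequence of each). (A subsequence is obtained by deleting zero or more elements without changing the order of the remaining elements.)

A longest common strictly increasing subsequence is 8, 12 (length 2); it appears in order in both A and B, and no longer such subsequence exists.

2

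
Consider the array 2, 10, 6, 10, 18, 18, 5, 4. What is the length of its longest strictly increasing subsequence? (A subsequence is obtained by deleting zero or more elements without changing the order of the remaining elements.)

4

Scanning left to right, the best length ending at each element is: 2→1, 10→2, 6→2, 10→3, 18→4, 18→4, 5→2, 4→2.
So the longest increasing subsequence has length 4, e.g. 2, 6, 10, 18.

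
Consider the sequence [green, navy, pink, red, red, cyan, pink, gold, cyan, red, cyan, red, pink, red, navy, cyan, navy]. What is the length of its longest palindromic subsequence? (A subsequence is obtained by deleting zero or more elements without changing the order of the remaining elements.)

11

One longest palindromic subsequence is navy pink red red cyan gold cyan red red pink navy (positions 2,3,4,5,6,8,9,10,12,13,17); it reads the same forward and backward, and the interval DP gives dp[1][17] = 11.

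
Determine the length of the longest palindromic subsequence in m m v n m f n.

One longest palindromic subsequence is nfn (positions 4,6,7); it reads the same forward and backward, and the interval DP gives dp[1][7] = 3.

3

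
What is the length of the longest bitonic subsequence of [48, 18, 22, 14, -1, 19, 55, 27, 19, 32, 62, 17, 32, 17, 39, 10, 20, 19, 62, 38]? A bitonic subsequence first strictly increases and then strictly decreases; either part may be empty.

8

Let inc[i] be the LIS ending at i and dec[i] the longest strictly decreasing subsequence starting at i. inc = [1, 1, 2, 1, 1, 2, 3, 3, 2, 4, 5, 2, 4, 2, 5, 2, 3, 3, 6, 5], dec = [5, 3, 4, 2, 1, 3, 5, 4, 3, 3, 4, 2, 3, 2, 3, 1, 2, 1, 2, 1].
max_i inc[i]+dec[i]−1 = 8, with one witness 18, 22, 27, 32, 62, 39, 20, 19.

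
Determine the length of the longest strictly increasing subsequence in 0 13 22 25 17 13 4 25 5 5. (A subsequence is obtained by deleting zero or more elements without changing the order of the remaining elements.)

One longest increasing subsequence is 0, 13, 22, 25 (positions 1,2,3,4), of length 4; no longer one exists.

4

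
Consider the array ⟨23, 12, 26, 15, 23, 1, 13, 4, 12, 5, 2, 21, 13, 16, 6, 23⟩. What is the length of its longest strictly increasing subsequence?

6

Let dp[i] be the longest increasing subsequence ending at position i. Then dp = [1, 1, 2, 2, 3, 1, 2, 2, 3, 3, 2, 4, 4, 5, 4, 6].
The maximum is 6; one witness is 1, 4, 12, 13, 16, 23 at positions 6,8,9,13,14,16.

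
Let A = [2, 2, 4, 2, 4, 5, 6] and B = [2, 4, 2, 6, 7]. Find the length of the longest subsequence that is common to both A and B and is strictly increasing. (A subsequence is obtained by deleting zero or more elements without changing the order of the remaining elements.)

A longest common strictly increasing subsequence is 2, 4, 6 (length 3); it appears in order in both A and B, and no longer such subsequence exists.

3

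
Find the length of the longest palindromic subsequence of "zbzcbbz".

5

Using dp[i][j] = 2 + dp[i+1][j−1] if the ends match, else max(dp[i+1][j], dp[i][j−1]):
dp[1][7] = 5. A witness is zbbbz at positions 1,2,5,6,7.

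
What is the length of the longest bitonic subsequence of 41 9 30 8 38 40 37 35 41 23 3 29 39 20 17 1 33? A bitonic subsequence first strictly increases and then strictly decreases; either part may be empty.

Let inc[i] be the LIS ending at i and dec[i] the longest strictly decreasing subsequence starting at i. inc = [1, 1, 2, 1, 3, 4, 3, 3, 5, 2, 1, 3, 4, 2, 2, 1, 4], dec = [8, 4, 5, 3, 7, 7, 6, 5, 5, 4, 2, 4, 4, 3, 2, 1, 1].
max_i inc[i]+dec[i]−1 = 10, with one witness 9, 30, 38, 40, 37, 35, 29, 20, 17, 1.

10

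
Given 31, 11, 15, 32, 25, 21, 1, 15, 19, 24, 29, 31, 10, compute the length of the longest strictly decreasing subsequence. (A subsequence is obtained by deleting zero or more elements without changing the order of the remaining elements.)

Scanning left to right, the best length ending at each element is: 31→1, 11→2, 15→2, 32→1, 25→2, 21→3, 1→4, 15→4, 19→4, 24→3, 29→2, 31→2, 10→5.
So the longest decreasing subsequence has length 5, e.g. 31, 25, 21, 15, 10.

5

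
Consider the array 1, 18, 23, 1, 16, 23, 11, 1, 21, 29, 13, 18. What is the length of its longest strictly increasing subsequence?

4

One longest increasing subsequence is 1, 18, 23, 29 (positions 1,2,3,10), of length 4; no longer one exists.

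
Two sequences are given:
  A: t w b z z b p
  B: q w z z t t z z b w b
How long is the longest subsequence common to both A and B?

4

Backtracking the LCS table gives one alignment: t (A1,B6) → z (A4,B7) → z (A5,B8) → b (A6,B11).
So the longest common subsequence has length 4.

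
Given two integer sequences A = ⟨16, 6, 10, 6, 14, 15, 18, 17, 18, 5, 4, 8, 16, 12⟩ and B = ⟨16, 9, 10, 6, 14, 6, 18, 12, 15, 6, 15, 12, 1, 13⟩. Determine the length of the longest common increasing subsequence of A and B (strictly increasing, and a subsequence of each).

A longest common strictly increasing subsequence is 10, 14, 18 (length 3); it appears in order in both A and B, and no longer such subsequence exists.

3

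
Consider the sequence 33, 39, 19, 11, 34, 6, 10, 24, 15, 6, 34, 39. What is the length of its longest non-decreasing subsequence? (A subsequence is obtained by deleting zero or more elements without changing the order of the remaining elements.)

5

Let dp[i] be the longest non-decreasing subsequence ending at position i. Then dp = [1, 2, 1, 1, 2, 1, 2, 3, 3, 2, 4, 5].
The maximum is 5; one witness is 6, 10, 24, 34, 39 at positions 6,7,8,11,12.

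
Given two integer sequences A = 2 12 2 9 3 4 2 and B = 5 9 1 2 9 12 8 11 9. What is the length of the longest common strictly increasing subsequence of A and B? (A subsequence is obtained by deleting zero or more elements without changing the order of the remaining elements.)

For each value that appears in both, track the longest common increasing run ending there.
The best achievable length is 2; one witness is 2, 9 (A-positions 1,4, B-positions 4,5).

2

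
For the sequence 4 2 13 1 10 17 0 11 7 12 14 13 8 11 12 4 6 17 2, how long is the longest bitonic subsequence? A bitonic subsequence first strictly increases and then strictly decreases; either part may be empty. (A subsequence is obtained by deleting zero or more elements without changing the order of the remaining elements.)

Let inc[i] be the LIS ending at i and dec[i] the longest strictly decreasing subsequence starting at i. inc = [1, 1, 2, 1, 2, 3, 1, 3, 2, 4, 5, 5, 3, 4, 5, 2, 3, 6, 2], dec = [4, 3, 5, 2, 4, 6, 1, 4, 3, 4, 5, 4, 3, 3, 3, 2, 2, 2, 1].
max_i inc[i]+dec[i]−1 = 9, with one witness 4, 10, 11, 12, 14, 13, 12, 6, 2.

9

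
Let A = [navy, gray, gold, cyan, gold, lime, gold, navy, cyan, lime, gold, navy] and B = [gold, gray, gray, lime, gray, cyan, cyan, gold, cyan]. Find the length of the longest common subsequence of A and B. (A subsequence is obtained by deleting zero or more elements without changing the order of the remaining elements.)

4

Backtracking the LCS table gives one alignment: gray (A2,B5) → cyan (A4,B7) → gold (A7,B8) → cyan (A9,B9).
So the longest common subsequence has length 4.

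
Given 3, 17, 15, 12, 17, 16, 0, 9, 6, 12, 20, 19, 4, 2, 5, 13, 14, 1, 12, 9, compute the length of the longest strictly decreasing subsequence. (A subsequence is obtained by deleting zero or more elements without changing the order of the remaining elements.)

Scanning left to right, the best length ending at each element is: 3→1, 17→1, 15→2, 12→3, 17→1, 16→2, 0→4, 9→4, 6→5, 12→3, 20→1, 19→2, 4→6, 2→7, 5→6, 13→3, 14→3, 1→8, 12→4, 9→5.
So the longest decreasing subsequence has length 8, e.g. 17, 15, 12, 9, 6, 4, 2, 1.

8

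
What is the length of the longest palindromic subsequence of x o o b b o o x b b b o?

8

One longest palindromic subsequence is obboobbo (positions 2,4,5,6,7,10,11,12); it reads the same forward and backward, and the interval DP gives dp[1][12] = 8.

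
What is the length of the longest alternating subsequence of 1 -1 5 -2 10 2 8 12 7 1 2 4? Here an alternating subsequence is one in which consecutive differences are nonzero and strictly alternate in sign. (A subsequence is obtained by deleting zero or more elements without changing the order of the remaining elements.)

9

Track the best alternating length ending on an up-step vs a down-step at each position: up/down = 1/1, 1/2, 3/1, 1/4, 5/1, 5/6, 7/6, 7/1, 7/8, 5/8, 9/8, 9/8.
The maximum over both is 9; one such subsequence is 1, -1, 5, -2, 10, 2, 8, 1, 2.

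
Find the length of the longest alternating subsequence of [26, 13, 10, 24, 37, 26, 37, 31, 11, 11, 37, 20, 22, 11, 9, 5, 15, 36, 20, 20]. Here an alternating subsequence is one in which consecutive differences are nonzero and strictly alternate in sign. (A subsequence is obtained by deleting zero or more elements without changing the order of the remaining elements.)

Track the best alternating length ending on an up-step vs a down-step at each position: up/down = 1/1, 1/2, 1/2, 3/2, 3/1, 3/4, 5/1, 5/6, 3/6, 3/6, 7/1, 7/8, 9/8, 3/10, 1/10, 1/10, 11/10, 11/8, 11/12, 11/12.
The maximum over both is 12; one such subsequence is 26, 13, 37, 26, 37, 31, 37, 20, 22, 11, 36, 20.

12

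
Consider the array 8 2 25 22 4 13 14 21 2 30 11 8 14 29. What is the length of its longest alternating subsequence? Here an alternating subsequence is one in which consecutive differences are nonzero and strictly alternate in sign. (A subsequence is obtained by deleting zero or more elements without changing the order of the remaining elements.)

9

A longest alternating subsequence is 8, 2, 25, 4, 13, 2, 30, 11, 14 (positions 1,2,3,5,6,9,10,11,13); its 8 consecutive differences strictly alternate in sign, and length 9 is optimal.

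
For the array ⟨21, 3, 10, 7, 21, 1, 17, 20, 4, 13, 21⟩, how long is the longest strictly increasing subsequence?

Scanning left to right, the best length ending at each element is: 21→1, 3→1, 10→2, 7→2, 21→3, 1→1, 17→3, 20→4, 4→2, 13→3, 21→5.
So the longest increasing subsequence has length 5, e.g. 3, 10, 17, 20, 21.

5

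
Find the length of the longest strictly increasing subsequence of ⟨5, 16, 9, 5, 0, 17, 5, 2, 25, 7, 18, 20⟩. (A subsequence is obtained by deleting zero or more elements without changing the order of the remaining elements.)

5

Let dp[i] be the longest increasing subsequence ending at position i. Then dp = [1, 2, 2, 1, 1, 3, 2, 2, 4, 3, 4, 5].
The maximum is 5; one witness is 5, 16, 17, 18, 20 at positions 1,2,6,11,12.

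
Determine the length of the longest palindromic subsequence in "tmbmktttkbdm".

Using dp[i][j] = 2 + dp[i+1][j−1] if the ends match, else max(dp[i+1][j], dp[i][j−1]):
dp[1][12] = 9. A witness is mbktttkbm at positions 2,3,5,6,7,8,9,10,12.

9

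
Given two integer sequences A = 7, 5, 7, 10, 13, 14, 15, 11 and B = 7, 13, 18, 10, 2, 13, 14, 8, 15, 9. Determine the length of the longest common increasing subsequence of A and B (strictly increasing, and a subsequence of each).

5

For each value that appears in both, track the longest common increasing run ending there.
The best achievable length is 5; one witness is 7, 10, 13, 14, 15 (A-positions 1,4,5,6,7, B-positions 1,4,6,7,9).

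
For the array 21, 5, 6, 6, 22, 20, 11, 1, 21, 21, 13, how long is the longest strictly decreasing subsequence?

Let dp[i] be the longest decreasing subsequence ending at position i. Then dp = [1, 2, 2, 2, 1, 2, 3, 4, 2, 2, 3].
The maximum is 4; one witness is 21, 20, 11, 1 at positions 1,6,7,8.

4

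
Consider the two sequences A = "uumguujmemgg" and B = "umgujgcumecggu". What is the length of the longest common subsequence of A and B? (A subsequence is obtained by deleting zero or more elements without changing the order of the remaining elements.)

9

Backtracking the LCS table gives one alignment: u (A2,B1) → m (A3,B2) → g (A4,B3) → u (A5,B4) → u (A6,B8) → m (A8,B9) → e (A9,B10) → g (A11,B12) → g (A12,B13).
So the longest common subsequence has length 9.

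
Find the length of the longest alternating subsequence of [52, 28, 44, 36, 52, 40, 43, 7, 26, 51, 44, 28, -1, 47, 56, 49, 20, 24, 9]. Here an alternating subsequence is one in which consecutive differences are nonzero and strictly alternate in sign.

14

A longest alternating subsequence is 52, 28, 44, 36, 52, 40, 43, 7, 51, 44, 47, 20, 24, 9 (positions 1,2,3,4,5,6,7,8,10,11,14,17,18,19); its 13 consecutive differences strictly alternate in sign, and length 14 is optimal.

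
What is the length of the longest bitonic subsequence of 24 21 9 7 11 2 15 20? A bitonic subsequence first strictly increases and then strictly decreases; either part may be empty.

One longest bitonic subsequence is 24, 21, 9, 7, 2 (positions 1,2,3,4,6): it rises to 24 then falls. Length 5 is optimal.

5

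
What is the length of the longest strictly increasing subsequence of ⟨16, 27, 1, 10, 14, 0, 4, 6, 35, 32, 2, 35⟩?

5

Scanning left to right, the best length ending at each element is: 16→1, 27→2, 1→1, 10→2, 14→3, 0→1, 4→2, 6→3, 35→4, 32→4, 2→2, 35→5.
So the longest increasing subsequence has length 5, e.g. 1, 10, 14, 32, 35.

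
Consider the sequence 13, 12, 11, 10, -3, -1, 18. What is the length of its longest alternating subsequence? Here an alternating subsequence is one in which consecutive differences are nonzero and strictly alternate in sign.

3

A longest alternating subsequence is 13, -3, -1 (positions 1,5,6); its 2 consecutive differences strictly alternate in sign, and length 3 is optimal.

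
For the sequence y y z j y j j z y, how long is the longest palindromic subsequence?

One longest palindromic subsequence is yzjjjzy (positions 1,3,4,6,7,8,9); it reads the same forward and backward, and the interval DP gives dp[1][9] = 7.

7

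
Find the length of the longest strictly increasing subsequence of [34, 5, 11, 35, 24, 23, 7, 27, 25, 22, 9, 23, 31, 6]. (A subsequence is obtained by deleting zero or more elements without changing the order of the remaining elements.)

Let dp[i] be the longest increasing subsequence ending at position i. Then dp = [1, 1, 2, 3, 3, 3, 2, 4, 4, 3, 3, 4, 5, 2].
The maximum is 5; one witness is 5, 11, 24, 27, 31 at positions 2,3,5,8,13.

5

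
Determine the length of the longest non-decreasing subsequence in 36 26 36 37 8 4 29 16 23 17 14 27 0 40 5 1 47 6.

Let dp[i] be the longest non-decreasing subsequence ending at position i. Then dp = [1, 1, 2, 3, 1, 1, 2, 2, 3, 3, 2, 4, 1, 5, 2, 2, 6, 3].
The maximum is 6; one witness is 8, 16, 23, 27, 40, 47 at positions 5,8,9,12,14,17.

6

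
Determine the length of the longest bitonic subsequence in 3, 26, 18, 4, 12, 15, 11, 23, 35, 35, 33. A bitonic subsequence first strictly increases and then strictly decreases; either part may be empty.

7

One longest bitonic subsequence is 3, 4, 12, 15, 23, 35, 33 (positions 1,4,5,6,8,9,11): it rises to 35 then falls. Length 7 is optimal.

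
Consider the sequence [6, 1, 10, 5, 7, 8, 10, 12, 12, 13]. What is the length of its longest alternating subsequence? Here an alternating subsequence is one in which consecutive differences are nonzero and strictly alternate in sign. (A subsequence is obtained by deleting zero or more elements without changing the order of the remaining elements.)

5

Track the best alternating length ending on an up-step vs a down-step at each position: up/down = 1/1, 1/2, 3/1, 3/4, 5/4, 5/4, 5/1, 5/1, 5/1, 5/1.
The maximum over both is 5; one such subsequence is 6, 1, 10, 5, 7.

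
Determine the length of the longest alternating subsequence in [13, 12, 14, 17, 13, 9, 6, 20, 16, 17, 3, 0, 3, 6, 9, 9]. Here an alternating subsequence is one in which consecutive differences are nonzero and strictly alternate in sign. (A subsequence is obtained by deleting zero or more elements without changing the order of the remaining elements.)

Track the best alternating length ending on an up-step vs a down-step at each position: up/down = 1/1, 1/2, 3/1, 3/1, 3/4, 1/4, 1/4, 5/1, 5/6, 7/6, 1/8, 1/8, 9/8, 9/8, 9/8, 9/8.
The maximum over both is 9; one such subsequence is 13, 12, 14, 13, 20, 16, 17, 0, 3.

9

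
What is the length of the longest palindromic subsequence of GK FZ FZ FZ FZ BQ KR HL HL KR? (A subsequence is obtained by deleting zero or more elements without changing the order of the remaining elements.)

4

One longest palindromic subsequence is KR HL HL KR (positions 7,8,9,10); it reads the same forward and backward, and the interval DP gives dp[1][10] = 4.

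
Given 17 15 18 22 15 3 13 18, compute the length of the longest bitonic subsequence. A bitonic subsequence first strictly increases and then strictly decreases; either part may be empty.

One longest bitonic subsequence is 17, 18, 22, 15, 13 (positions 1,3,4,5,7): it rises to 22 then falls. Length 5 is optimal.

5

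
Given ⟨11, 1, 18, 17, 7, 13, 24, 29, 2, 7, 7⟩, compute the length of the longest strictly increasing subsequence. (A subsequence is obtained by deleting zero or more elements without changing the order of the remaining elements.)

Let dp[i] be the longest increasing subsequence ending at position i. Then dp = [1, 1, 2, 2, 2, 3, 4, 5, 2, 3, 3].
The maximum is 5; one witness is 1, 7, 13, 24, 29 at positions 2,5,6,7,8.

5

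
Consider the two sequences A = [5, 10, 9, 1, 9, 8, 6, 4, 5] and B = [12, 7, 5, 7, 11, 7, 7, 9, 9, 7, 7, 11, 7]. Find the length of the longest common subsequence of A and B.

Backtracking the LCS table gives one alignment: 5 (A1,B3) → 9 (A3,B8) → 9 (A5,B9).
So the longest common subsequence has length 3.

3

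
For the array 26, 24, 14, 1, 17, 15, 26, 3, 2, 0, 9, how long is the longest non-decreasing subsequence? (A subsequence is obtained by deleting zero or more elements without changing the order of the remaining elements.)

3

Let dp[i] be the longest non-decreasing subsequence ending at position i. Then dp = [1, 1, 1, 1, 2, 2, 3, 2, 2, 1, 3].
The maximum is 3; one witness is 14, 17, 26 at positions 3,5,7.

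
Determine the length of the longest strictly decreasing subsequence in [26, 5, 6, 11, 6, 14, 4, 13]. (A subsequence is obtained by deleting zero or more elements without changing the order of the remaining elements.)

4

One longest decreasing subsequence is 26, 11, 6, 4 (positions 1,4,5,7), of length 4; no longer one exists.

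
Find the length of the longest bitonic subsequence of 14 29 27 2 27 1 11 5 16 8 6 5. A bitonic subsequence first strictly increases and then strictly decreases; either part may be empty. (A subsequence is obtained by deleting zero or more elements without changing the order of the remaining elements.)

Let inc[i] be the LIS ending at i and dec[i] the longest strictly decreasing subsequence starting at i. inc = [1, 2, 2, 1, 2, 1, 2, 2, 3, 3, 3, 2], dec = [5, 6, 5, 2, 5, 1, 4, 1, 4, 3, 2, 1].
max_i inc[i]+dec[i]−1 = 7, with one witness 14, 29, 27, 16, 8, 6, 5.

7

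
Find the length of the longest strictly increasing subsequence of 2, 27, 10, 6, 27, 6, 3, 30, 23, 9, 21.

4

Let dp[i] be the longest increasing subsequence ending at position i. Then dp = [1, 2, 2, 2, 3, 2, 2, 4, 3, 3, 4].
The maximum is 4; one witness is 2, 10, 27, 30 at positions 1,3,5,8.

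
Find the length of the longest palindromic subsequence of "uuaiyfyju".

5

One longest palindromic subsequence is uyfyu (positions 1,5,6,7,9); it reads the same forward and backward, and the interval DP gives dp[1][9] = 5.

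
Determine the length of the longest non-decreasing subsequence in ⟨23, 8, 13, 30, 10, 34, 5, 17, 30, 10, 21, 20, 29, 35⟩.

6

Let dp[i] be the longest non-decreasing subsequence ending at position i. Then dp = [1, 1, 2, 3, 2, 4, 1, 3, 4, 3, 4, 4, 5, 6].
The maximum is 6; one witness is 8, 13, 17, 21, 29, 35 at positions 2,3,8,11,13,14.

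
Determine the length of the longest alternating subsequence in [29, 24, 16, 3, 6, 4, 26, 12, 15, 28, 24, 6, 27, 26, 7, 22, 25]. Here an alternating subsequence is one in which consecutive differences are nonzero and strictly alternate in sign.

11

A longest alternating subsequence is 29, 3, 6, 4, 26, 12, 28, 24, 27, 7, 22 (positions 1,4,5,6,7,8,10,11,13,15,16); its 10 consecutive differences strictly alternate in sign, and length 11 is optimal.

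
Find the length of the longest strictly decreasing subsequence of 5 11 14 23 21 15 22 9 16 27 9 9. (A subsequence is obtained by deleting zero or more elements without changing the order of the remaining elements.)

4

Let dp[i] be the longest decreasing subsequence ending at position i. Then dp = [1, 1, 1, 1, 2, 3, 2, 4, 3, 1, 4, 4].
The maximum is 4; one witness is 23, 21, 15, 9 at positions 4,5,6,8.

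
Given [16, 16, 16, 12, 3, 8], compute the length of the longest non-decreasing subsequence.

3

Scanning left to right, the best length ending at each element is: 16→1, 16→2, 16→3, 12→1, 3→1, 8→2.
So the longest non-decreasing subsequence has length 3, e.g. 16, 16, 16.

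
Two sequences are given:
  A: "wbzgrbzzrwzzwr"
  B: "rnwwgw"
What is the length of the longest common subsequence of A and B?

3

Backtracking the LCS table gives one alignment: w (A1,B4) → g (A4,B5) → w (A13,B6).
So the longest common subsequence has length 3.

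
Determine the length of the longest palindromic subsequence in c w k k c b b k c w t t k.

6

Using dp[i][j] = 2 + dp[i+1][j−1] if the ends match, else max(dp[i+1][j], dp[i][j−1]):
dp[1][13] = 6. A witness is kcbbck at positions 3,5,6,7,9,13.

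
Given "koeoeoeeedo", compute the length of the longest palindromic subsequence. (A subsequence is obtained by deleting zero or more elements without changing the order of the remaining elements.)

One longest palindromic subsequence is oeeeeeo (positions 2,3,5,7,8,9,11); it reads the same forward and backward, and the interval DP gives dp[1][11] = 7.

7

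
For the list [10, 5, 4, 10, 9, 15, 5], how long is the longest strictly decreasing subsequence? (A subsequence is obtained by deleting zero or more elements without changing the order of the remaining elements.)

3

Let dp[i] be the longest decreasing subsequence ending at position i. Then dp = [1, 2, 3, 1, 2, 1, 3].
The maximum is 3; one witness is 10, 5, 4 at positions 1,2,3.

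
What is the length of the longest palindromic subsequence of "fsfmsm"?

Using dp[i][j] = 2 + dp[i+1][j−1] if the ends match, else max(dp[i+1][j], dp[i][j−1]):
dp[1][6] = 3. A witness is msm at positions 4,5,6.

3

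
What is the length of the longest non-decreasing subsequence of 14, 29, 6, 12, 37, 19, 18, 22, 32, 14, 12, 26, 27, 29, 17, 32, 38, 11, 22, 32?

Scanning left to right, the best length ending at each element is: 14→1, 29→2, 6→1, 12→2, 37→3, 19→3, 18→3, 22→4, 32→5, 14→3, 12→3, 26→5, 27→6, 29→7, 17→4, 32→8, 38→9, 11→2, 22→5, 32→9.
So the longest non-decreasing subsequence has length 9, e.g. 6, 12, 19, 22, 26, 27, 29, 32, 38.

9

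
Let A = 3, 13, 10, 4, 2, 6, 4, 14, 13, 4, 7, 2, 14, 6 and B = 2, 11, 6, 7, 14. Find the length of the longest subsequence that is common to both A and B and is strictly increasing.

4

A longest common strictly increasing subsequence is 2, 6, 7, 14 (length 4); it appears in order in both A and B, and no longer such subsequence exists.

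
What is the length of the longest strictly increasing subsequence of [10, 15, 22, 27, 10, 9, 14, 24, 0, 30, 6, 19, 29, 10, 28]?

5

Let dp[i] be the longest increasing subsequence ending at position i. Then dp = [1, 2, 3, 4, 1, 1, 2, 4, 1, 5, 2, 3, 5, 3, 5].
The maximum is 5; one witness is 10, 15, 22, 27, 30 at positions 1,2,3,4,10.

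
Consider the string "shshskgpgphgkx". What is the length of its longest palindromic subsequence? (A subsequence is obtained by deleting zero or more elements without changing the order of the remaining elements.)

Using dp[i][j] = 2 + dp[i+1][j−1] if the ends match, else max(dp[i+1][j], dp[i][j−1]):
dp[1][14] = 7. A witness is kgpgpgk at positions 6,7,8,9,10,12,13.

7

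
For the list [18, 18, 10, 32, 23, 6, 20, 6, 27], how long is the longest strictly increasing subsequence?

3

One longest increasing subsequence is 18, 23, 27 (positions 1,5,9), of length 3; no longer one exists.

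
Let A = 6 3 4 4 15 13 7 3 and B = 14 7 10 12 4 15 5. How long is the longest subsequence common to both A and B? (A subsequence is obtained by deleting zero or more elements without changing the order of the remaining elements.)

2

A longest common subsequence is 4, 15 (length 2); the LCS DP confirms no longer common subsequence exists.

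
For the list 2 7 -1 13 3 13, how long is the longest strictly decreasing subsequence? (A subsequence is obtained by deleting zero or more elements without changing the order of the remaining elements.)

2

Scanning left to right, the best length ending at each element is: 2→1, 7→1, -1→2, 13→1, 3→2, 13→1.
So the longest decreasing subsequence has length 2, e.g. 2, -1.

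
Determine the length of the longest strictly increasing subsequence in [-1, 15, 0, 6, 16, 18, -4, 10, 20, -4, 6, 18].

6

Scanning left to right, the best length ending at each element is: -1→1, 15→2, 0→2, 6→3, 16→4, 18→5, -4→1, 10→4, 20→6, -4→1, 6→3, 18→5.
So the longest increasing subsequence has length 6, e.g. -1, 0, 6, 16, 18, 20.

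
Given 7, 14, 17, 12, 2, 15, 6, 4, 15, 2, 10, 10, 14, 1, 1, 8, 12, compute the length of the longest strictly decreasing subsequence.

6

Let dp[i] be the longest decreasing subsequence ending at position i. Then dp = [1, 1, 1, 2, 3, 2, 3, 4, 2, 5, 3, 3, 3, 6, 6, 4, 4].
The maximum is 6; one witness is 14, 12, 6, 4, 2, 1 at positions 2,4,7,8,10,14.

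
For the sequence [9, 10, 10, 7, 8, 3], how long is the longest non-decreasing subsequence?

3

Let dp[i] be the longest non-decreasing subsequence ending at position i. Then dp = [1, 2, 3, 1, 2, 1].
The maximum is 3; one witness is 9, 10, 10 at positions 1,2,3.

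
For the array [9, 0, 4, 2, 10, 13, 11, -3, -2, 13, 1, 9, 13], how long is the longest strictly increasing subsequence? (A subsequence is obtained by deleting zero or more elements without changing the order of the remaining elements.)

5

One longest increasing subsequence is 0, 4, 10, 11, 13 (positions 2,3,5,7,10), of length 5; no longer one exists.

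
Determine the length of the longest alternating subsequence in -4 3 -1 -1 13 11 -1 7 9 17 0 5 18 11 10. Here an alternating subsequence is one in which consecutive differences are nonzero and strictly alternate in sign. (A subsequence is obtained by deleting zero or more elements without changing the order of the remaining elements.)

9

Track the best alternating length ending on an up-step vs a down-step at each position: up/down = 1/1, 2/1, 2/3, 2/3, 4/1, 4/5, 2/5, 6/5, 6/5, 6/1, 6/7, 8/7, 8/1, 8/9, 8/9.
The maximum over both is 9; one such subsequence is -4, 3, -1, 13, -1, 7, 0, 18, 11.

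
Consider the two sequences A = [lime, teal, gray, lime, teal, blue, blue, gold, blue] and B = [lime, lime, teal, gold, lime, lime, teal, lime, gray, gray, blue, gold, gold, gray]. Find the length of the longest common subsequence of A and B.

A longest common subsequence is lime, teal, lime, teal, blue, gold (length 6); the LCS DP confirms no longer common subsequence exists.

6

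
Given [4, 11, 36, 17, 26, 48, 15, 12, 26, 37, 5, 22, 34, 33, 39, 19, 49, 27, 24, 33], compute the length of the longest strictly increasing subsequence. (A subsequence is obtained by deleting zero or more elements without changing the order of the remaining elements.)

7

Scanning left to right, the best length ending at each element is: 4→1, 11→2, 36→3, 17→3, 26→4, 48→5, 15→3, 12→3, 26→4, 37→5, 5→2, 22→4, 34→5, 33→5, 39→6, 19→4, 49→7, 27→5, 24→5, 33→6.
So the longest increasing subsequence has length 7, e.g. 4, 11, 17, 26, 37, 39, 49.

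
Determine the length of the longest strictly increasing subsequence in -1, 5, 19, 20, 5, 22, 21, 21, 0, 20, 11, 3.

Let dp[i] be the longest increasing subsequence ending at position i. Then dp = [1, 2, 3, 4, 2, 5, 5, 5, 2, 4, 3, 3].
The maximum is 5; one witness is -1, 5, 19, 20, 22 at positions 1,2,3,4,6.

5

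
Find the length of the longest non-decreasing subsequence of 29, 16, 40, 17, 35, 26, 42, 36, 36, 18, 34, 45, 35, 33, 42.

6

One longest non-decreasing subsequence is 16, 17, 35, 36, 36, 45 (positions 2,4,5,8,9,12), of length 6; no longer one exists.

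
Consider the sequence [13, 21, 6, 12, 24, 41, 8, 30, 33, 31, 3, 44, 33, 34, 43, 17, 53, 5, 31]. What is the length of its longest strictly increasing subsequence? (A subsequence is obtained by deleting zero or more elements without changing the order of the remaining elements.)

One longest increasing subsequence is 13, 21, 24, 30, 31, 33, 34, 43, 53 (positions 1,2,5,8,10,13,14,15,17), of length 9; no longer one exists.

9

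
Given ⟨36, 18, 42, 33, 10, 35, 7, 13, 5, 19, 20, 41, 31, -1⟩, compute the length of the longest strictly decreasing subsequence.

Scanning left to right, the best length ending at each element is: 36→1, 18→2, 42→1, 33→2, 10→3, 35→2, 7→4, 13→3, 5→5, 19→3, 20→3, 41→2, 31→3, -1→6.
So the longest decreasing subsequence has length 6, e.g. 36, 18, 10, 7, 5, -1.

6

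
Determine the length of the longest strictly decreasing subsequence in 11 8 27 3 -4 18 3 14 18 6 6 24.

Scanning left to right, the best length ending at each element is: 11→1, 8→2, 27→1, 3→3, -4→4, 18→2, 3→3, 14→3, 18→2, 6→4, 6→4, 24→2.
So the longest decreasing subsequence has length 4, e.g. 11, 8, 3, -4.

4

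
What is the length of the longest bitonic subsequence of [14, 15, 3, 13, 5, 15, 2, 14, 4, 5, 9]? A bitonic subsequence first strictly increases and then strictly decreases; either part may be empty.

One longest bitonic subsequence is 14, 15, 13, 5, 4 (positions 1,2,4,5,9): it rises to 15 then falls. Length 5 is optimal.

5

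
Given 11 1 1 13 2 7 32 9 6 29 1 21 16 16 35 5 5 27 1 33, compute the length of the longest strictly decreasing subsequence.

6

Let dp[i] be the longest decreasing subsequence ending at position i. Then dp = [1, 2, 2, 1, 2, 2, 1, 2, 3, 2, 4, 3, 4, 4, 1, 5, 5, 3, 6, 2].
The maximum is 6; one witness is 32, 29, 21, 16, 5, 1 at positions 7,10,12,13,16,19.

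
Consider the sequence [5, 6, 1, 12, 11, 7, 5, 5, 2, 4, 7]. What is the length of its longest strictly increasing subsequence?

Let dp[i] be the longest increasing subsequence ending at position i. Then dp = [1, 2, 1, 3, 3, 3, 2, 2, 2, 3, 4].
The maximum is 4; one witness is 1, 2, 4, 7 at positions 3,9,10,11.

4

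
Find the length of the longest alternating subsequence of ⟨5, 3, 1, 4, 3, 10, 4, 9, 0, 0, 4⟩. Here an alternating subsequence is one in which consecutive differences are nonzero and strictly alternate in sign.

A longest alternating subsequence is 5, 3, 4, 3, 10, 4, 9, 0, 4 (positions 1,2,4,5,6,7,8,9,11); its 8 consecutive differences strictly alternate in sign, and length 9 is optimal.

9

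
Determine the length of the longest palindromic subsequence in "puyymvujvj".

4

Using dp[i][j] = 2 + dp[i+1][j−1] if the ends match, else max(dp[i+1][j], dp[i][j−1]):
dp[1][10] = 4. A witness is uyyu at positions 2,3,4,7.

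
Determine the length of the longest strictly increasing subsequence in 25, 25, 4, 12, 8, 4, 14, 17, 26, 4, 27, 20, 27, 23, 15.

Let dp[i] be the longest increasing subsequence ending at position i. Then dp = [1, 1, 1, 2, 2, 1, 3, 4, 5, 1, 6, 5, 6, 6, 4].
The maximum is 6; one witness is 4, 12, 14, 17, 26, 27 at positions 3,4,7,8,9,11.

6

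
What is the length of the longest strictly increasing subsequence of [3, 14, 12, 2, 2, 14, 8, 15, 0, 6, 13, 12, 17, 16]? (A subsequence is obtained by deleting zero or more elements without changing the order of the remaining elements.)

5

Let dp[i] be the longest increasing subsequence ending at position i. Then dp = [1, 2, 2, 1, 1, 3, 2, 4, 1, 2, 3, 3, 5, 5].
The maximum is 5; one witness is 3, 12, 14, 15, 17 at positions 1,3,6,8,13.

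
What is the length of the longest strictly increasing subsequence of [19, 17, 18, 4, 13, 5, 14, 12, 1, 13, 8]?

4

Scanning left to right, the best length ending at each element is: 19→1, 17→1, 18→2, 4→1, 13→2, 5→2, 14→3, 12→3, 1→1, 13→4, 8→3.
So the longest increasing subsequence has length 4, e.g. 4, 5, 12, 13.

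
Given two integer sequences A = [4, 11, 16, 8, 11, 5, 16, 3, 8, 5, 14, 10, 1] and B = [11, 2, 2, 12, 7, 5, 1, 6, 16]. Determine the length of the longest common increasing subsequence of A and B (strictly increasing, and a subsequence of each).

A longest common strictly increasing subsequence is 11, 16 (length 2); it appears in order in both A and B, and no longer such subsequence exists.

2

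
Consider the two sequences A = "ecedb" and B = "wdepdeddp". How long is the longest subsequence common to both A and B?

3

Backtracking the LCS table gives one alignment: e (A1,B3) → e (A3,B6) → d (A4,B8).
So the longest common subsequence has length 3.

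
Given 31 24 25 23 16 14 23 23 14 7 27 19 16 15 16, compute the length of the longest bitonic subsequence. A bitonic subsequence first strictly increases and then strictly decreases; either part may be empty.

6

One longest bitonic subsequence is 31, 25, 23, 19, 16, 15 (positions 1,3,8,12,13,14): it rises to 31 then falls. Length 6 is optimal.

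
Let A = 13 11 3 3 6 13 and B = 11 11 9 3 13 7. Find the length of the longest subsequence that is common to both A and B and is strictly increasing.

A longest common strictly increasing subsequence is 11, 13 (length 2); it appears in order in both A and B, and no longer such subsequence exists.

2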